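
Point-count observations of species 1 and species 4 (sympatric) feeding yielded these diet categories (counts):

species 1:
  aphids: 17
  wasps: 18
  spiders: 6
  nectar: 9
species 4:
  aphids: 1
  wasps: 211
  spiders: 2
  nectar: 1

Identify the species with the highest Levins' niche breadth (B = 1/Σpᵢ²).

species 1

Proportions for species 1 (n=50): 17/50=0.3400, 18/50=0.3600, 6/50=0.1200, 9/50=0.1800
Proportions for species 4 (n=215): 1/215=0.0047, 211/215=0.9814, 2/215=0.0093, 1/215=0.0047
Σp_1ᵢ² = 0.3400² + 0.3600² + 0.1200² + 0.1800² = 0.115600 + 0.129600 + 0.014400 + 0.032400 = 0.292000
B_1 = 1 / 0.292000 = 3.4247
Σp_4ᵢ² = 0.0047² + 0.9814² + 0.0093² + 0.0047² = 0.000022 + 0.963146 + 0.000086 + 0.000022 = 0.963276
B_4 = 1 / 0.963276 = 1.0381
Highest B → broadest niche (most generalist): species 1 (B = 3.42).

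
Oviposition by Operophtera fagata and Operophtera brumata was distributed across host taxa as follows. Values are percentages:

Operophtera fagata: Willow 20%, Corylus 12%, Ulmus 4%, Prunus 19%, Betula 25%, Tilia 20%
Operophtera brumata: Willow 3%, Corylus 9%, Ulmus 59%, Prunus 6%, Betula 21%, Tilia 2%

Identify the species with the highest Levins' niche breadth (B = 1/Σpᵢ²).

Operophtera fagata

Convert percentages to proportions (divide by 100).
Σp_fagaᵢ² = 0.20² + 0.12² + 0.04² + 0.19² + 0.25² + 0.20² = 0.0400 + 0.0144 + 0.0016 + 0.0361 + 0.0625 + 0.0400 = 0.1946
B_faga = 1 / 0.1946 = 5.1387
Σp_brumᵢ² = 0.03² + 0.09² + 0.59² + 0.06² + 0.21² + 0.02² = 0.0009 + 0.0081 + 0.3481 + 0.0036 + 0.0441 + 0.0004 = 0.4052
B_brum = 1 / 0.4052 = 2.4679
Highest B → broadest niche (most generalist): Operophtera fagata (B = 5.14).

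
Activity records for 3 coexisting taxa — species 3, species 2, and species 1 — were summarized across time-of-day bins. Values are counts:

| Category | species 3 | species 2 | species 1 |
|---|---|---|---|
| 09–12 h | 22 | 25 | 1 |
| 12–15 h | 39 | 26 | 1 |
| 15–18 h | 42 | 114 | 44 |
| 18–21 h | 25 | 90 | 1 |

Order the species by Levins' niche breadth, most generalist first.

species 3 > species 2 > species 1

Proportions for species 3 (n=128): 22/128=0.1719, 39/128=0.3047, 42/128=0.3281, 25/128=0.1953
Proportions for species 2 (n=255): 25/255=0.0980, 26/255=0.1020, 114/255=0.4471, 90/255=0.3529
Proportions for species 1 (n=47): 1/47=0.0213, 1/47=0.0213, 44/47=0.9362, 1/47=0.0213
Σp_3ᵢ² = 0.1719² + 0.3047² + 0.3281² + 0.1953² = 0.029550 + 0.092842 + 0.107650 + 0.038142 = 0.268184
B_3 = 1 / 0.268184 = 3.7288
Σp_2ᵢ² = 0.0980² + 0.1020² + 0.4471² + 0.3529² = 0.009604 + 0.010404 + 0.199898 + 0.124538 = 0.344444
B_2 = 1 / 0.344444 = 2.9032
Σp_1ᵢ² = 0.0213² + 0.0213² + 0.9362² + 0.0213² = 0.000454 + 0.000454 + 0.876470 + 0.000454 = 0.877832
B_1 = 1 / 0.877832 = 1.1392
Ranking by B (broadest → narrowest): species 3 (3.73) > species 2 (2.90) > species 1 (1.14)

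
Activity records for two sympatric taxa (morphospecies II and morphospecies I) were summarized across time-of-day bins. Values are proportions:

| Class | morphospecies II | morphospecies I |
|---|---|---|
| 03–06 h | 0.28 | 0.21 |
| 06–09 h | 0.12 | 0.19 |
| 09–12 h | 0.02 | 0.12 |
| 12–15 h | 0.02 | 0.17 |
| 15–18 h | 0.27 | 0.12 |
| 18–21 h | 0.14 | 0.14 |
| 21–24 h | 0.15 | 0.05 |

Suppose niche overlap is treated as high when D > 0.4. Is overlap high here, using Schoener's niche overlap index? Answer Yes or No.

Σ|p₁ᵢ − p₂ᵢ| = 0.07 + 0.07 + 0.10 + 0.15 + 0.15 + 0.00 + 0.10 = 0.64
D = 1 − ½ × 0.64 = 1 − 0.320 = 0.6800
D = 0.6800 > 0.4 → Yes.

Yes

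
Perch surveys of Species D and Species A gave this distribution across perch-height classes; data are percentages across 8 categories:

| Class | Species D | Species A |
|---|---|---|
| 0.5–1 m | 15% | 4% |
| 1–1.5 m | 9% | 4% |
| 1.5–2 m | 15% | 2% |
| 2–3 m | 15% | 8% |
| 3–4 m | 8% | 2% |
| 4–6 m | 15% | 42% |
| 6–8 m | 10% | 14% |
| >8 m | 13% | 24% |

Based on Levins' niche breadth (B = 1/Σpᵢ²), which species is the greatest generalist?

Convert percentages to proportions (divide by 100).
Σp_Dᵢ² = 0.15² + 0.09² + 0.15² + 0.15² + 0.08² + 0.15² + 0.10² + 0.13² = 0.0225 + 0.0081 + 0.0225 + 0.0225 + 0.0064 + 0.0225 + 0.0100 + 0.0169 = 0.1314
B_D = 1 / 0.1314 = 7.6104
Σp_Aᵢ² = 0.04² + 0.04² + 0.02² + 0.08² + 0.02² + 0.42² + 0.14² + 0.24² = 0.0016 + 0.0016 + 0.0004 + 0.0064 + 0.0004 + 0.1764 + 0.0196 + 0.0576 = 0.2640
B_A = 1 / 0.2640 = 3.7879
Highest B → broadest niche (most generalist): Species D (B = 7.61).

Species D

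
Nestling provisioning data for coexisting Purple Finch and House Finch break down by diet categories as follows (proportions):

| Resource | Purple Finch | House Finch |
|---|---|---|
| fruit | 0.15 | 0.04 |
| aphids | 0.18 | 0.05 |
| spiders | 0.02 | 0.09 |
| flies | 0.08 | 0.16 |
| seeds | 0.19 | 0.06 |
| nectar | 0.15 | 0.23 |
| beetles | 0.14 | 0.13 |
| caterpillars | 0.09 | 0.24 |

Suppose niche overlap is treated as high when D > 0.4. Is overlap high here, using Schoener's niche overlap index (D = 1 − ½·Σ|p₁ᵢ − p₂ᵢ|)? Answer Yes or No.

Σ|p₁ᵢ − p₂ᵢ| = 0.11 + 0.13 + 0.07 + 0.08 + 0.13 + 0.08 + 0.01 + 0.15 = 0.76
D = 1 − ½ × 0.76 = 1 − 0.380 = 0.6200
D = 0.6200 > 0.4 → Yes.

Yes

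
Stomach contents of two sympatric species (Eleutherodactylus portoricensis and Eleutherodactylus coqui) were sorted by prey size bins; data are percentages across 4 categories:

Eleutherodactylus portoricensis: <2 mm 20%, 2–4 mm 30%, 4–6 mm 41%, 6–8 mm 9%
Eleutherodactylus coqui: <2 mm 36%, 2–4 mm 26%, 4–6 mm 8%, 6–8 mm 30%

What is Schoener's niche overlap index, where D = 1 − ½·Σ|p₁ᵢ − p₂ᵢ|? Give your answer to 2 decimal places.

0.63

Convert percentages to proportions (divide by 100).
Σ|p₁ᵢ − p₂ᵢ| = 0.16 + 0.04 + 0.33 + 0.21 = 0.74
D = 1 − ½ × 0.74 = 1 − 0.370 = 0.6300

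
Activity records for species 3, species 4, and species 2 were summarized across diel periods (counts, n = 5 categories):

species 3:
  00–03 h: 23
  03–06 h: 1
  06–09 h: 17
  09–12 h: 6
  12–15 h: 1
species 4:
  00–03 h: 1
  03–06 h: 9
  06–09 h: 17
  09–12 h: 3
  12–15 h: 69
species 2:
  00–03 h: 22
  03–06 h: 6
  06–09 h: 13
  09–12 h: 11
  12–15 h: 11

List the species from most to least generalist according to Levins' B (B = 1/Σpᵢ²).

species 2 > species 3 > species 4

Proportions for species 3 (n=48): 23/48=0.4792, 1/48=0.0208, 17/48=0.3542, 6/48=0.1250, 1/48=0.0208
Proportions for species 4 (n=99): 1/99=0.0101, 9/99=0.0909, 17/99=0.1717, 3/99=0.0303, 69/99=0.6970
Proportions for species 2 (n=63): 22/63=0.3492, 6/63=0.0952, 13/63=0.2063, 11/63=0.1746, 11/63=0.1746
Σp_3ᵢ² = 0.4792² + 0.0208² + 0.3542² + 0.1250² + 0.0208² = 0.229633 + 0.000433 + 0.125458 + 0.015625 + 0.000433 = 0.371582
B_3 = 1 / 0.371582 = 2.6912
Σp_4ᵢ² = 0.0101² + 0.0909² + 0.1717² + 0.0303² + 0.6970² = 0.000102 + 0.008263 + 0.029481 + 0.000918 + 0.485809 = 0.524573
B_4 = 1 / 0.524573 = 1.9063
Σp_2ᵢ² = 0.3492² + 0.0952² + 0.2063² + 0.1746² + 0.1746² = 0.121941 + 0.009063 + 0.042560 + 0.030485 + 0.030485 = 0.234534
B_2 = 1 / 0.234534 = 4.2638
Ranking by B (broadest → narrowest): species 2 (4.26) > species 3 (2.69) > species 4 (1.91)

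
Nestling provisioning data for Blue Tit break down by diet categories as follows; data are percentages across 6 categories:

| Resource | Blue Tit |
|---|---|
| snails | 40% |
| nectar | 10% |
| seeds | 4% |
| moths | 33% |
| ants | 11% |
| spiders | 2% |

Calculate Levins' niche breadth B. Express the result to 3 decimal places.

3.413

Convert percentages to proportions (divide by 100).
Σpᵢ² = 0.40² + 0.10² + 0.04² + 0.33² + 0.11² + 0.02² = 0.1600 + 0.0100 + 0.0016 + 0.1089 + 0.0121 + 0.0004 = 0.2930
B = 1 / 0.2930 = 3.41297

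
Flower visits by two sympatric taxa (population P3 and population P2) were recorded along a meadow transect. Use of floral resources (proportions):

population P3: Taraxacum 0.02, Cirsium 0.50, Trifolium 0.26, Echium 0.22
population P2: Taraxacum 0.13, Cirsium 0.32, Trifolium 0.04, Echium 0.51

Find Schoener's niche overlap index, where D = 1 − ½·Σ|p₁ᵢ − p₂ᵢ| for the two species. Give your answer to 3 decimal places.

Σ|p₁ᵢ − p₂ᵢ| = 0.11 + 0.18 + 0.22 + 0.29 = 0.80
D = 1 − ½ × 0.80 = 1 − 0.400 = 0.60000

0.600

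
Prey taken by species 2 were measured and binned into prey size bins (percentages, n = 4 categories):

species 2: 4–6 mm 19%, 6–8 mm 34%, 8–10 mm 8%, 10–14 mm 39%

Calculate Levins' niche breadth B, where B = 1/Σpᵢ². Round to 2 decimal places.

Convert percentages to proportions (divide by 100).
Σpᵢ² = 0.19² + 0.34² + 0.08² + 0.39² = 0.0361 + 0.1156 + 0.0064 + 0.1521 = 0.3102
B = 1 / 0.3102 = 3.2237

3.22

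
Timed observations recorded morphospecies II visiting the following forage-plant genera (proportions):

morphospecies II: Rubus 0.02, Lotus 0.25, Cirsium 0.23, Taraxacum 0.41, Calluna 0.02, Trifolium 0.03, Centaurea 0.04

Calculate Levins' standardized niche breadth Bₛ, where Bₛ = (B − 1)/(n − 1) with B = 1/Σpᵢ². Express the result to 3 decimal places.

0.414

Σpᵢ² = 0.02² + 0.25² + 0.23² + 0.41² + 0.02² + 0.03² + 0.04² = 0.0004 + 0.0625 + 0.0529 + 0.1681 + 0.0004 + 0.0009 + 0.0016 = 0.2868
B = 1 / 0.2868 = 3.48675
Bₛ = (B − 1)/(n − 1) = (3.48675 − 1)/(7 − 1) = 2.48675/6 = 0.41446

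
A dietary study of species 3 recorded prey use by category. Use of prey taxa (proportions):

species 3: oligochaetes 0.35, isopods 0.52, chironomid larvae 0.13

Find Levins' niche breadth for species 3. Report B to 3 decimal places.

Σpᵢ² = 0.35² + 0.52² + 0.13² = 0.1225 + 0.2704 + 0.0169 = 0.4098
B = 1 / 0.4098 = 2.44021

2.440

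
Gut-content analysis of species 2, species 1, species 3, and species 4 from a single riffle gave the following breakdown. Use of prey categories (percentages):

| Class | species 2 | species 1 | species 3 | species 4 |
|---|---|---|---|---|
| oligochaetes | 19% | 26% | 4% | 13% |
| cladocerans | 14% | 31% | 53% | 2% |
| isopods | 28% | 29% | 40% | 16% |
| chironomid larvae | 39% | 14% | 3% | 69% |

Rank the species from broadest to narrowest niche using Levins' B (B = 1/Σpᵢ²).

Convert percentages to proportions (divide by 100).
Σp_2ᵢ² = 0.19² + 0.14² + 0.28² + 0.39² = 0.0361 + 0.0196 + 0.0784 + 0.1521 = 0.2862
B_2 = 1 / 0.2862 = 3.4941
Σp_1ᵢ² = 0.26² + 0.31² + 0.29² + 0.14² = 0.0676 + 0.0961 + 0.0841 + 0.0196 = 0.2674
B_1 = 1 / 0.2674 = 3.7397
Σp_3ᵢ² = 0.04² + 0.53² + 0.40² + 0.03² = 0.0016 + 0.2809 + 0.1600 + 0.0009 = 0.4434
B_3 = 1 / 0.4434 = 2.2553
Σp_4ᵢ² = 0.13² + 0.02² + 0.16² + 0.69² = 0.0169 + 0.0004 + 0.0256 + 0.4761 = 0.5190
B_4 = 1 / 0.5190 = 1.9268
Ranking by B (broadest → narrowest): species 1 (3.74) > species 2 (3.49) > species 3 (2.26) > species 4 (1.93)

species 1 > species 2 > species 3 > species 4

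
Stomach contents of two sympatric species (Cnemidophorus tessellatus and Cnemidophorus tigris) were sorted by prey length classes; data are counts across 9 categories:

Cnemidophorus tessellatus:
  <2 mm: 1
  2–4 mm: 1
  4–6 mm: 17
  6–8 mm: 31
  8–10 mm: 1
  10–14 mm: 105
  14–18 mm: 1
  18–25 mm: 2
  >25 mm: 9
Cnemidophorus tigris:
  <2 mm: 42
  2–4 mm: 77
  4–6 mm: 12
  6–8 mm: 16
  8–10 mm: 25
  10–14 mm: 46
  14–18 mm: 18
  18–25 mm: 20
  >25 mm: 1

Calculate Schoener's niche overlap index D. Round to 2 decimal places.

0.33

Proportions for Cnemidophorus tessellatus (n=168): 1/168=0.0060, 1/168=0.0060, 17/168=0.1012, 31/168=0.1845, 1/168=0.0060, 105/168=0.6250, 1/168=0.0060, 2/168=0.0119, 9/168=0.0536
Proportions for Cnemidophorus tigris (n=257): 42/257=0.1634, 77/257=0.2996, 12/257=0.0467, 16/257=0.0623, 25/257=0.0973, 46/257=0.1790, 18/257=0.0700, 20/257=0.0778, 1/257=0.0039
Σ|p₁ᵢ − p₂ᵢ| = 0.1574 + 0.2936 + 0.0545 + 0.1222 + 0.0913 + 0.4460 + 0.0640 + 0.0659 + 0.0497 = 1.3446
D = 1 − ½ × 1.3446 = 1 − 0.67230 = 0.32770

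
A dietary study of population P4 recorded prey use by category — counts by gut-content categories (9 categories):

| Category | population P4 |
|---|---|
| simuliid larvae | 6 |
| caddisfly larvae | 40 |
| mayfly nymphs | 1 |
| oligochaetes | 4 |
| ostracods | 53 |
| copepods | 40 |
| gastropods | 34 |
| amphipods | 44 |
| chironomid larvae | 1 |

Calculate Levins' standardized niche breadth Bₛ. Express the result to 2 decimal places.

0.55

Proportions for population P4 (n=223): 6/223=0.0269, 40/223=0.1794, 1/223=0.0045, 4/223=0.0179, 53/223=0.2377, 40/223=0.1794, 34/223=0.1525, 44/223=0.1973, 1/223=0.0045
Σpᵢ² = 0.0269² + 0.1794² + 0.0045² + 0.0179² + 0.2377² + 0.1794² + 0.1525² + 0.1973² + 0.0045² = 0.000724 + 0.032184 + 0.000020 + 0.000320 + 0.056501 + 0.032184 + 0.023256 + 0.038927 + 0.000020 = 0.184136
B = 1 / 0.184136 = 5.4308
Bₛ = (B − 1)/(n − 1) = (5.4308 − 1)/(9 − 1) = 4.4308/8 = 0.5539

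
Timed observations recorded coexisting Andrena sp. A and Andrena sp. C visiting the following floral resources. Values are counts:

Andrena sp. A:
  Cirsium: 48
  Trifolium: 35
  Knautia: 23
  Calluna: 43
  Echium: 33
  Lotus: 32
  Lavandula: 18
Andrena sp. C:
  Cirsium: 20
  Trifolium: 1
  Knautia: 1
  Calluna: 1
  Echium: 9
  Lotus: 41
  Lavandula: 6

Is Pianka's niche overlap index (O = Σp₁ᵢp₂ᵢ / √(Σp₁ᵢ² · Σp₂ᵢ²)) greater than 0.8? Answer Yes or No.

Proportions for Andrena sp. A (n=232): 48/232=0.2069, 35/232=0.1509, 23/232=0.0991, 43/232=0.1853, 33/232=0.1422, 32/232=0.1379, 18/232=0.0776
Proportions for Andrena sp. C (n=79): 20/79=0.2532, 1/79=0.0127, 1/79=0.0127, 1/79=0.0127, 9/79=0.1139, 41/79=0.5190, 6/79=0.0759
Σ p₁ᵢp₂ᵢ = 0.052387 + 0.001916 + 0.001259 + 0.002353 + 0.016197 + 0.071570 + 0.005890 = 0.151572
Σp_1ᵢ² = 0.2069² + 0.1509² + 0.0991² + 0.1853² + 0.1422² + 0.1379² + 0.0776² = 0.042808 + 0.022771 + 0.009821 + 0.034336 + 0.020221 + 0.019016 + 0.006022 = 0.154995
Σp_2ᵢ² = 0.2532² + 0.0127² + 0.0127² + 0.0127² + 0.1139² + 0.5190² + 0.0759² = 0.064110 + 0.000161 + 0.000161 + 0.000161 + 0.012973 + 0.269361 + 0.005761 = 0.352688
O = 0.151572 / √(0.154995 × 0.352688) = 0.151572 / 0.2338052 = 0.6483
O = 0.6483 < 0.8 → No.

No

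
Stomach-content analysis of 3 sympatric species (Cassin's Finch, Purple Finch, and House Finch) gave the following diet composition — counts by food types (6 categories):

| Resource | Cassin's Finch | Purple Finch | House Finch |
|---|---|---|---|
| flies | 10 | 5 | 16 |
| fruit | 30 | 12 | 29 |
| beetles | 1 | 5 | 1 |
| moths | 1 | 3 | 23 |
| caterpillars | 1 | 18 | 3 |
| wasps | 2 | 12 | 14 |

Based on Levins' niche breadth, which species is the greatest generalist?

Proportions for Cassin's Finch (n=45): 10/45=0.2222, 30/45=0.6667, 1/45=0.0222, 1/45=0.0222, 1/45=0.0222, 2/45=0.0444
Proportions for Purple Finch (n=55): 5/55=0.0909, 12/55=0.2182, 5/55=0.0909, 3/55=0.0545, 18/55=0.3273, 12/55=0.2182
Proportions for House Finch (n=86): 16/86=0.1860, 29/86=0.3372, 1/86=0.0116, 23/86=0.2674, 3/86=0.0349, 14/86=0.1628
Σp_Cassᵢ² = 0.2222² + 0.6667² + 0.0222² + 0.0222² + 0.0222² + 0.0444² = 0.049373 + 0.444489 + 0.000493 + 0.000493 + 0.000493 + 0.001971 = 0.497312
B_Cass = 1 / 0.497312 = 2.0108
Σp_Purpᵢ² = 0.0909² + 0.2182² + 0.0909² + 0.0545² + 0.3273² + 0.2182² = 0.008263 + 0.047611 + 0.008263 + 0.002970 + 0.107125 + 0.047611 = 0.221843
B_Purp = 1 / 0.221843 = 4.5077
Σp_Housᵢ² = 0.1860² + 0.3372² + 0.0116² + 0.2674² + 0.0349² + 0.1628² = 0.034596 + 0.113704 + 0.000135 + 0.071503 + 0.001218 + 0.026504 = 0.247660
B_Hous = 1 / 0.247660 = 4.0378
Highest B → broadest niche (most generalist): Purple Finch (B = 4.51).

Purple Finch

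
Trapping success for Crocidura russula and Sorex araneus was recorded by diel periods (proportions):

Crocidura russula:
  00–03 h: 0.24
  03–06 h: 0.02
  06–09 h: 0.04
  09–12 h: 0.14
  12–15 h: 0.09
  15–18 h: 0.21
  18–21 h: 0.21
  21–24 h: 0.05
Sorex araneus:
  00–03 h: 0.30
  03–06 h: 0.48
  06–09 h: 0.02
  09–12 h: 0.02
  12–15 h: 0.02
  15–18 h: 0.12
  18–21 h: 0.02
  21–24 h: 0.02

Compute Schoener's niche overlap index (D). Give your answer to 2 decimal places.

0.48

Σ|p₁ᵢ − p₂ᵢ| = 0.06 + 0.46 + 0.02 + 0.12 + 0.07 + 0.09 + 0.19 + 0.03 = 1.04
D = 1 − ½ × 1.04 = 1 − 0.520 = 0.4800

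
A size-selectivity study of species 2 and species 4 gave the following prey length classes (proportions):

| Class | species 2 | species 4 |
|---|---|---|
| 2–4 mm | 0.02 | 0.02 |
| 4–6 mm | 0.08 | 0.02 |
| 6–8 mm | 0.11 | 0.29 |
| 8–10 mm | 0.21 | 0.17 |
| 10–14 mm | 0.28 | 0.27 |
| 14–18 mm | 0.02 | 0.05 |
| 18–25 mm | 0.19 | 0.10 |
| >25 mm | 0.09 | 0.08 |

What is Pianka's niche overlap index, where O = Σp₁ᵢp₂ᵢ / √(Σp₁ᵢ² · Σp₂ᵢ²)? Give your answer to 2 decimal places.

0.88

Σ p₁ᵢp₂ᵢ = 0.0004 + 0.0016 + 0.0319 + 0.0357 + 0.0756 + 0.0010 + 0.0190 + 0.0072 = 0.1724
Σp_1ᵢ² = 0.02² + 0.08² + 0.11² + 0.21² + 0.28² + 0.02² + 0.19² + 0.09² = 0.0004 + 0.0064 + 0.0121 + 0.0441 + 0.0784 + 0.0004 + 0.0361 + 0.0081 = 0.1860
Σp_2ᵢ² = 0.02² + 0.02² + 0.29² + 0.17² + 0.27² + 0.05² + 0.10² + 0.08² = 0.0004 + 0.0004 + 0.0841 + 0.0289 + 0.0729 + 0.0025 + 0.0100 + 0.0064 = 0.2056
O = 0.1724 / √(0.1860 × 0.2056) = 0.1724 / 0.19555 = 0.8816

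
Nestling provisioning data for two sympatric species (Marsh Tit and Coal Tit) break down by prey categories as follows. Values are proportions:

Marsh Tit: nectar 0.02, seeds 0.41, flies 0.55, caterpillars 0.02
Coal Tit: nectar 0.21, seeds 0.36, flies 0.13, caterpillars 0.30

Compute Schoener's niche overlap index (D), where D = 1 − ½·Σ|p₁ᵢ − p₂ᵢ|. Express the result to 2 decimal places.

Σ|p₁ᵢ − p₂ᵢ| = 0.19 + 0.05 + 0.42 + 0.28 = 0.94
D = 1 − ½ × 0.94 = 1 − 0.470 = 0.5300

0.53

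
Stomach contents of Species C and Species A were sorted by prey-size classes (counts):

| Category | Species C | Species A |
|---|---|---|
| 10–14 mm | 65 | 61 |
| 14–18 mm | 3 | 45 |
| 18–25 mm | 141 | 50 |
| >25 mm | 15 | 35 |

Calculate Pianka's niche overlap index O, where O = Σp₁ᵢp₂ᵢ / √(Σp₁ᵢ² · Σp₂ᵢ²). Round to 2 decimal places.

Proportions for Species C (n=224): 65/224=0.2902, 3/224=0.0134, 141/224=0.6295, 15/224=0.0670
Proportions for Species A (n=191): 61/191=0.3194, 45/191=0.2356, 50/191=0.2618, 35/191=0.1832
Σ p₁ᵢp₂ᵢ = 0.092690 + 0.003157 + 0.164803 + 0.012274 = 0.272924
Σp_1ᵢ² = 0.2902² + 0.0134² + 0.6295² + 0.0670² = 0.084216 + 0.000180 + 0.396270 + 0.004489 = 0.485155
Σp_2ᵢ² = 0.3194² + 0.2356² + 0.2618² + 0.1832² = 0.102016 + 0.055507 + 0.068539 + 0.033562 = 0.259624
O = 0.272924 / √(0.485155 × 0.259624) = 0.272924 / 0.3549055 = 0.7690

0.77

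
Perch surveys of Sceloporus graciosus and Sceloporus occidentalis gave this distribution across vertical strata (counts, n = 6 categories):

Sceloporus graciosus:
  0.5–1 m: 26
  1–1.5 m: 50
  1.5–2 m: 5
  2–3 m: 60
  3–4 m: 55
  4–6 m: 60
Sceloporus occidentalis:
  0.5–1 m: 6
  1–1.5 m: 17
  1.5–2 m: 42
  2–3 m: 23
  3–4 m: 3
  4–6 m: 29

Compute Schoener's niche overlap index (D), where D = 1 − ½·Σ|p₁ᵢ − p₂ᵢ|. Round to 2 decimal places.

Proportions for Sceloporus graciosus (n=256): 26/256=0.1016, 50/256=0.1953, 5/256=0.0195, 60/256=0.2344, 55/256=0.2148, 60/256=0.2344
Proportions for Sceloporus occidentalis (n=120): 6/120=0.0500, 17/120=0.1417, 42/120=0.3500, 23/120=0.1917, 3/120=0.0250, 29/120=0.2417
Σ|p₁ᵢ − p₂ᵢ| = 0.0516 + 0.0536 + 0.3305 + 0.0427 + 0.1898 + 0.0073 = 0.6755
D = 1 − ½ × 0.6755 = 1 − 0.33775 = 0.66225

0.66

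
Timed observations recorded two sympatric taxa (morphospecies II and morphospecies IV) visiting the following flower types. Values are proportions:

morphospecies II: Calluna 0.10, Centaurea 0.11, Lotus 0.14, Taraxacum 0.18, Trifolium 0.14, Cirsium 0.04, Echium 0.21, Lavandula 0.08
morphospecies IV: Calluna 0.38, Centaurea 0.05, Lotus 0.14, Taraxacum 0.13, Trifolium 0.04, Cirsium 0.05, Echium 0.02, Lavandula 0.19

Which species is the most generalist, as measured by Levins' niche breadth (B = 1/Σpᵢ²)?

morphospecies II

Σp_IIᵢ² = 0.10² + 0.11² + 0.14² + 0.18² + 0.14² + 0.04² + 0.21² + 0.08² = 0.0100 + 0.0121 + 0.0196 + 0.0324 + 0.0196 + 0.0016 + 0.0441 + 0.0064 = 0.1458
B_II = 1 / 0.1458 = 6.8587
Σp_IVᵢ² = 0.38² + 0.05² + 0.14² + 0.13² + 0.04² + 0.05² + 0.02² + 0.19² = 0.1444 + 0.0025 + 0.0196 + 0.0169 + 0.0016 + 0.0025 + 0.0004 + 0.0361 = 0.2240
B_IV = 1 / 0.2240 = 4.4643
Highest B → broadest niche (most generalist): morphospecies II (B = 6.86).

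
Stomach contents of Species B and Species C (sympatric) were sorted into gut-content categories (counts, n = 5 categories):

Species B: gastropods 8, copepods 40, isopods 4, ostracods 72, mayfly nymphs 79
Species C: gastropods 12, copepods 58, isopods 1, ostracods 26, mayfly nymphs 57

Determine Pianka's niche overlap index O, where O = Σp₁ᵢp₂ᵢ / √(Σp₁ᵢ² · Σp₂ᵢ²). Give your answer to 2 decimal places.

0.89

Proportions for Species B (n=203): 8/203=0.0394, 40/203=0.1970, 4/203=0.0197, 72/203=0.3547, 79/203=0.3892
Proportions for Species C (n=154): 12/154=0.0779, 58/154=0.3766, 1/154=0.0065, 26/154=0.1688, 57/154=0.3701
Σ p₁ᵢp₂ᵢ = 0.003069 + 0.074190 + 0.000128 + 0.059873 + 0.144043 = 0.281303
Σp_1ᵢ² = 0.0394² + 0.1970² + 0.0197² + 0.3547² + 0.3892² = 0.001552 + 0.038809 + 0.000388 + 0.125812 + 0.151477 = 0.318038
Σp_2ᵢ² = 0.0779² + 0.3766² + 0.0065² + 0.1688² + 0.3701² = 0.006068 + 0.141828 + 0.000042 + 0.028493 + 0.136974 = 0.313405
O = 0.281303 / √(0.318038 × 0.313405) = 0.281303 / 0.3157130 = 0.8910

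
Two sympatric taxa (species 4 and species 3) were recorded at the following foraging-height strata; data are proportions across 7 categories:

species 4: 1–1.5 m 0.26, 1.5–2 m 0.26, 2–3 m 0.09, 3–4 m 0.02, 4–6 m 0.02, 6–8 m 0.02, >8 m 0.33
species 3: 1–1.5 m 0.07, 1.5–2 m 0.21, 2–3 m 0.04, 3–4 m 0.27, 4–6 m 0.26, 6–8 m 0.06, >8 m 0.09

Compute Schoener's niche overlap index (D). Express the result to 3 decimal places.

Σ|p₁ᵢ − p₂ᵢ| = 0.19 + 0.05 + 0.05 + 0.25 + 0.24 + 0.04 + 0.24 = 1.06
D = 1 − ½ × 1.06 = 1 − 0.530 = 0.47000

0.470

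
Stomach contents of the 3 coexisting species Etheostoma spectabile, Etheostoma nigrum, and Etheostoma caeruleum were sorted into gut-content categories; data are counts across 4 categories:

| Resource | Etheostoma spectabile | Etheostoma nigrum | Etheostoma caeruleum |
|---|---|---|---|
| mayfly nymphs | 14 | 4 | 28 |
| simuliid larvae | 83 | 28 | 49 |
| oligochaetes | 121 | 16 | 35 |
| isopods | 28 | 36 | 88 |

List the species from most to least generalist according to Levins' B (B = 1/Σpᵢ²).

Etheostoma caeruleum > Etheostoma nigrum > Etheostoma spectabile

Proportions for Etheostoma spectabile (n=246): 14/246=0.0569, 83/246=0.3374, 121/246=0.4919, 28/246=0.1138
Proportions for Etheostoma nigrum (n=84): 4/84=0.0476, 28/84=0.3333, 16/84=0.1905, 36/84=0.4286
Proportions for Etheostoma caeruleum (n=200): 28/200=0.1400, 49/200=0.2450, 35/200=0.1750, 88/200=0.4400
Σp_specᵢ² = 0.0569² + 0.3374² + 0.4919² + 0.1138² = 0.003238 + 0.113839 + 0.241966 + 0.012950 = 0.371993
B_spec = 1 / 0.371993 = 2.6882
Σp_nigrᵢ² = 0.0476² + 0.3333² + 0.1905² + 0.4286² = 0.002266 + 0.111089 + 0.036290 + 0.183698 = 0.333343
B_nigr = 1 / 0.333343 = 2.9999
Σp_caerᵢ² = 0.1400² + 0.2450² + 0.1750² + 0.4400² = 0.019600 + 0.060025 + 0.030625 + 0.193600 = 0.303850
B_caer = 1 / 0.303850 = 3.2911
Ranking by B (broadest → narrowest): Etheostoma caeruleum (3.29) > Etheostoma nigrum (3.00) > Etheostoma spectabile (2.69)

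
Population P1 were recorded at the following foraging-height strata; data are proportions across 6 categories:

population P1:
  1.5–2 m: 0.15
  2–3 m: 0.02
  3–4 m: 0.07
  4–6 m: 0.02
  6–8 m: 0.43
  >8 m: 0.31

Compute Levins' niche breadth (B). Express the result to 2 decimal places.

3.23

Σpᵢ² = 0.15² + 0.02² + 0.07² + 0.02² + 0.43² + 0.31² = 0.0225 + 0.0004 + 0.0049 + 0.0004 + 0.1849 + 0.0961 = 0.3092
B = 1 / 0.3092 = 3.2342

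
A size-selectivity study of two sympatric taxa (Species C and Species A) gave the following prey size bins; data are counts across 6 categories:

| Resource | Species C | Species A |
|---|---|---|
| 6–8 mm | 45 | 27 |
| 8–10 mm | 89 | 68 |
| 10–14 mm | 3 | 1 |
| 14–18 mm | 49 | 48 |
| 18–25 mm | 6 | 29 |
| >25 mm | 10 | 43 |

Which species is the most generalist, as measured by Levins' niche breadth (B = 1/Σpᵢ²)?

Species A

Proportions for Species C (n=202): 45/202=0.2228, 89/202=0.4406, 3/202=0.0149, 49/202=0.2426, 6/202=0.0297, 10/202=0.0495
Proportions for Species A (n=216): 27/216=0.1250, 68/216=0.3148, 1/216=0.0046, 48/216=0.2222, 29/216=0.1343, 43/216=0.1991
Σp_Cᵢ² = 0.2228² + 0.4406² + 0.0149² + 0.2426² + 0.0297² + 0.0495² = 0.049640 + 0.194128 + 0.000222 + 0.058855 + 0.000882 + 0.002450 = 0.306177
B_C = 1 / 0.306177 = 3.2661
Σp_Aᵢ² = 0.1250² + 0.3148² + 0.0046² + 0.2222² + 0.1343² + 0.1991² = 0.015625 + 0.099099 + 0.000021 + 0.049373 + 0.018036 + 0.039641 = 0.221795
B_A = 1 / 0.221795 = 4.5087
Highest B → broadest niche (most generalist): Species A (B = 4.51).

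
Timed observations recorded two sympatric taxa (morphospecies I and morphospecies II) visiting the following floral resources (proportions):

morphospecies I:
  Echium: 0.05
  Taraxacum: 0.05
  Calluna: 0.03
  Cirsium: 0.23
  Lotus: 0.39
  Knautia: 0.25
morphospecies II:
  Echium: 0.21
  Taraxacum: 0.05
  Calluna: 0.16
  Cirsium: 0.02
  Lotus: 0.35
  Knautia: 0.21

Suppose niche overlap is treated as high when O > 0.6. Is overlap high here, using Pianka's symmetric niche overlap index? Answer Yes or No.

Σ p₁ᵢp₂ᵢ = 0.0105 + 0.0025 + 0.0048 + 0.0046 + 0.1365 + 0.0525 = 0.2114
Σp_1ᵢ² = 0.05² + 0.05² + 0.03² + 0.23² + 0.39² + 0.25² = 0.0025 + 0.0025 + 0.0009 + 0.0529 + 0.1521 + 0.0625 = 0.2734
Σp_2ᵢ² = 0.21² + 0.05² + 0.16² + 0.02² + 0.35² + 0.21² = 0.0441 + 0.0025 + 0.0256 + 0.0004 + 0.1225 + 0.0441 = 0.2392
O = 0.2114 / √(0.2734 × 0.2392) = 0.2114 / 0.25573 = 0.8267
O = 0.8267 > 0.6 → Yes.

Yes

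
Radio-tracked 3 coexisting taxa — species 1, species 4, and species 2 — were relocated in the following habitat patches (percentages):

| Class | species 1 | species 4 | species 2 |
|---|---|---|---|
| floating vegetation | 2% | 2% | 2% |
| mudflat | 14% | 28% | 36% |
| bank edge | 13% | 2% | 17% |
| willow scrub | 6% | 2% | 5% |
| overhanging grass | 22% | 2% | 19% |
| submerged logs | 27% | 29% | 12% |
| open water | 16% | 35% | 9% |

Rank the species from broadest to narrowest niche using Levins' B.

species 1 > species 2 > species 4

Convert percentages to proportions (divide by 100).
Σp_1ᵢ² = 0.02² + 0.14² + 0.13² + 0.06² + 0.22² + 0.27² + 0.16² = 0.0004 + 0.0196 + 0.0169 + 0.0036 + 0.0484 + 0.0729 + 0.0256 = 0.1874
B_1 = 1 / 0.1874 = 5.3362
Σp_4ᵢ² = 0.02² + 0.28² + 0.02² + 0.02² + 0.02² + 0.29² + 0.35² = 0.0004 + 0.0784 + 0.0004 + 0.0004 + 0.0004 + 0.0841 + 0.1225 = 0.2866
B_4 = 1 / 0.2866 = 3.4892
Σp_2ᵢ² = 0.02² + 0.36² + 0.17² + 0.05² + 0.19² + 0.12² + 0.09² = 0.0004 + 0.1296 + 0.0289 + 0.0025 + 0.0361 + 0.0144 + 0.0081 = 0.2200
B_2 = 1 / 0.2200 = 4.5455
Ranking by B (broadest → narrowest): species 1 (5.34) > species 2 (4.55) > species 4 (3.49)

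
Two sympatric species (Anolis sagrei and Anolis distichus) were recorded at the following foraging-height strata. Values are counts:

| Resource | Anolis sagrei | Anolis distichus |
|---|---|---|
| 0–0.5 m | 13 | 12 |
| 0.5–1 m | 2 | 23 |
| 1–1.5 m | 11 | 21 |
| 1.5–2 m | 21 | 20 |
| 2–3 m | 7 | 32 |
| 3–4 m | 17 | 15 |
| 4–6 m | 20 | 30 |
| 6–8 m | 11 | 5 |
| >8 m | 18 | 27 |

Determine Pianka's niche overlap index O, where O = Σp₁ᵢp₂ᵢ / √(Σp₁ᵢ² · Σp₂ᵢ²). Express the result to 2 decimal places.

Proportions for Anolis sagrei (n=120): 13/120=0.1083, 2/120=0.0167, 11/120=0.0917, 21/120=0.1750, 7/120=0.0583, 17/120=0.1417, 20/120=0.1667, 11/120=0.0917, 18/120=0.1500
Proportions for Anolis distichus (n=185): 12/185=0.0649, 23/185=0.1243, 21/185=0.1135, 20/185=0.1081, 32/185=0.1730, 15/185=0.0811, 30/185=0.1622, 5/185=0.0270, 27/185=0.1459
Σ p₁ᵢp₂ᵢ = 0.007029 + 0.002076 + 0.010408 + 0.018918 + 0.010086 + 0.011492 + 0.027039 + 0.002476 + 0.021885 = 0.111409
Σp_1ᵢ² = 0.1083² + 0.0167² + 0.0917² + 0.1750² + 0.0583² + 0.1417² + 0.1667² + 0.0917² + 0.1500² = 0.011729 + 0.000279 + 0.008409 + 0.030625 + 0.003399 + 0.020079 + 0.027789 + 0.008409 + 0.022500 = 0.133218
Σp_2ᵢ² = 0.0649² + 0.1243² + 0.1135² + 0.1081² + 0.1730² + 0.0811² + 0.1622² + 0.0270² + 0.1459² = 0.004212 + 0.015450 + 0.012882 + 0.011686 + 0.029929 + 0.006577 + 0.026309 + 0.000729 + 0.021287 = 0.129061
O = 0.111409 / √(0.133218 × 0.129061) = 0.111409 / 0.1311230 = 0.8497

0.85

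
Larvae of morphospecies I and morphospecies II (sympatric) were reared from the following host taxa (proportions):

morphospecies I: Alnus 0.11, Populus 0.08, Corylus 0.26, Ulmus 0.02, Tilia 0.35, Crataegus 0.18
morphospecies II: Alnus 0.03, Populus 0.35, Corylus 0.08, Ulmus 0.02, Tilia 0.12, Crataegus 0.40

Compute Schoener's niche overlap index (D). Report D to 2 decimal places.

0.51

Σ|p₁ᵢ − p₂ᵢ| = 0.08 + 0.27 + 0.18 + 0.00 + 0.23 + 0.22 = 0.98
D = 1 − ½ × 0.98 = 1 − 0.490 = 0.5100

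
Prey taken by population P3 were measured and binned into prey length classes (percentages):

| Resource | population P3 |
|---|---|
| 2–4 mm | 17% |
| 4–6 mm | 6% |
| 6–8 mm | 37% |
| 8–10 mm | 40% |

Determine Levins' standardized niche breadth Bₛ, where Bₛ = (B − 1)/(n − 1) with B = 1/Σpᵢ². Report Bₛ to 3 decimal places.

0.679

Convert percentages to proportions (divide by 100).
Σpᵢ² = 0.17² + 0.06² + 0.37² + 0.40² = 0.0289 + 0.0036 + 0.1369 + 0.1600 = 0.3294
B = 1 / 0.3294 = 3.03582
Bₛ = (B − 1)/(n − 1) = (3.03582 − 1)/(4 − 1) = 2.03582/3 = 0.67861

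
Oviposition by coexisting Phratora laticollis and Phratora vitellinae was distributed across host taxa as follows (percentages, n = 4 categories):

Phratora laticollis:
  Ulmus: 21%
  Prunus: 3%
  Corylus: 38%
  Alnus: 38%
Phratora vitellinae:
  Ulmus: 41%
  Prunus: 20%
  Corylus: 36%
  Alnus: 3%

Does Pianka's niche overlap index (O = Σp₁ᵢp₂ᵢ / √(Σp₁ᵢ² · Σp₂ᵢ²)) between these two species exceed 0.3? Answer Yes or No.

Yes

Convert percentages to proportions (divide by 100).
Σ p₁ᵢp₂ᵢ = 0.0861 + 0.0060 + 0.1368 + 0.0114 = 0.2403
Σp_1ᵢ² = 0.21² + 0.03² + 0.38² + 0.38² = 0.0441 + 0.0009 + 0.1444 + 0.1444 = 0.3338
Σp_2ᵢ² = 0.41² + 0.20² + 0.36² + 0.03² = 0.1681 + 0.0400 + 0.1296 + 0.0009 = 0.3386
O = 0.2403 / √(0.3338 × 0.3386) = 0.2403 / 0.33619 = 0.7148
O = 0.7148 > 0.3 → Yes.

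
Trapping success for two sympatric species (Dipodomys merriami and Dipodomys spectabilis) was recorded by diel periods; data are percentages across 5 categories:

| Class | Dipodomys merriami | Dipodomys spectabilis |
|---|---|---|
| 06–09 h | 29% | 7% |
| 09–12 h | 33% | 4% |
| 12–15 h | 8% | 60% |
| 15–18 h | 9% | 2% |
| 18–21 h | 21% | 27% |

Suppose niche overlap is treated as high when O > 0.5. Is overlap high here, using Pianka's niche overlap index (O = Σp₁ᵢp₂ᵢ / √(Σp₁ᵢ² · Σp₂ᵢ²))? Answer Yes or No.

Convert percentages to proportions (divide by 100).
Σ p₁ᵢp₂ᵢ = 0.0203 + 0.0132 + 0.0480 + 0.0018 + 0.0567 = 0.1400
Σp_1ᵢ² = 0.29² + 0.33² + 0.08² + 0.09² + 0.21² = 0.0841 + 0.1089 + 0.0064 + 0.0081 + 0.0441 = 0.2516
Σp_2ᵢ² = 0.07² + 0.04² + 0.60² + 0.02² + 0.27² = 0.0049 + 0.0016 + 0.3600 + 0.0004 + 0.0729 = 0.4398
O = 0.1400 / √(0.2516 × 0.4398) = 0.1400 / 0.33265 = 0.4209
O = 0.4209 < 0.5 → No.

No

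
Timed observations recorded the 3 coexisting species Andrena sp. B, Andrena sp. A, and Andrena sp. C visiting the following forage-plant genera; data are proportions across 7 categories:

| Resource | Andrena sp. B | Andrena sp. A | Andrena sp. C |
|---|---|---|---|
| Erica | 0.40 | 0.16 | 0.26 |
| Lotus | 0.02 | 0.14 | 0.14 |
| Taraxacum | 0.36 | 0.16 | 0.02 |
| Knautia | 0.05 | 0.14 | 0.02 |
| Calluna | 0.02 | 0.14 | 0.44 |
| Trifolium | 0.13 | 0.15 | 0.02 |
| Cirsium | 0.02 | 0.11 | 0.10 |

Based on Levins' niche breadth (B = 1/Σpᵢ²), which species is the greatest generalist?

Σp_Bᵢ² = 0.40² + 0.02² + 0.36² + 0.05² + 0.02² + 0.13² + 0.02² = 0.1600 + 0.0004 + 0.1296 + 0.0025 + 0.0004 + 0.0169 + 0.0004 = 0.3102
B_B = 1 / 0.3102 = 3.2237
Σp_Aᵢ² = 0.16² + 0.14² + 0.16² + 0.14² + 0.14² + 0.15² + 0.11² = 0.0256 + 0.0196 + 0.0256 + 0.0196 + 0.0196 + 0.0225 + 0.0121 = 0.1446
B_A = 1 / 0.1446 = 6.9156
Σp_Cᵢ² = 0.26² + 0.14² + 0.02² + 0.02² + 0.44² + 0.02² + 0.10² = 0.0676 + 0.0196 + 0.0004 + 0.0004 + 0.1936 + 0.0004 + 0.0100 = 0.2920
B_C = 1 / 0.2920 = 3.4247
Highest B → broadest niche (most generalist): Andrena sp. A (B = 6.92).

Andrena sp. A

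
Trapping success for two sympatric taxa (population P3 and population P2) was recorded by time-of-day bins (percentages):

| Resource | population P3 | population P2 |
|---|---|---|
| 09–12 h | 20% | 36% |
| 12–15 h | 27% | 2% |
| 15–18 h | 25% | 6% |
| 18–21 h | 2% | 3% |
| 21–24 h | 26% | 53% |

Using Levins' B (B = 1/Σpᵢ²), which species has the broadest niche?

Convert percentages to proportions (divide by 100).
Σp_P3ᵢ² = 0.20² + 0.27² + 0.25² + 0.02² + 0.26² = 0.0400 + 0.0729 + 0.0625 + 0.0004 + 0.0676 = 0.2434
B_P3 = 1 / 0.2434 = 4.1085
Σp_P2ᵢ² = 0.36² + 0.02² + 0.06² + 0.03² + 0.53² = 0.1296 + 0.0004 + 0.0036 + 0.0009 + 0.2809 = 0.4154
B_P2 = 1 / 0.4154 = 2.4073
Highest B → broadest niche (most generalist): population P3 (B = 4.11).

population P3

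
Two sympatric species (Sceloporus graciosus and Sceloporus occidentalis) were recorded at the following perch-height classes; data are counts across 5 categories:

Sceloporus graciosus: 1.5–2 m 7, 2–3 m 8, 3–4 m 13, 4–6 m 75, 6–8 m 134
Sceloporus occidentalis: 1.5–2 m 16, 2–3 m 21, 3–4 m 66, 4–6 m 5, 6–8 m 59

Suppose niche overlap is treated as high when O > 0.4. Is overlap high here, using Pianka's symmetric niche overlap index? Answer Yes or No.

Yes

Proportions for Sceloporus graciosus (n=237): 7/237=0.0295, 8/237=0.0338, 13/237=0.0549, 75/237=0.3165, 134/237=0.5654
Proportions for Sceloporus occidentalis (n=167): 16/167=0.0958, 21/167=0.1257, 66/167=0.3952, 5/167=0.0299, 59/167=0.3533
Σ p₁ᵢp₂ᵢ = 0.002826 + 0.004249 + 0.021696 + 0.009463 + 0.199756 = 0.237990
Σp_1ᵢ² = 0.0295² + 0.0338² + 0.0549² + 0.3165² + 0.5654² = 0.000870 + 0.001142 + 0.003014 + 0.100172 + 0.319677 = 0.424875
Σp_2ᵢ² = 0.0958² + 0.1257² + 0.3952² + 0.0299² + 0.3533² = 0.009178 + 0.015800 + 0.156183 + 0.000894 + 0.124821 = 0.306876
O = 0.237990 / √(0.424875 × 0.306876) = 0.237990 / 0.3610872 = 0.6591
O = 0.6591 > 0.4 → Yes.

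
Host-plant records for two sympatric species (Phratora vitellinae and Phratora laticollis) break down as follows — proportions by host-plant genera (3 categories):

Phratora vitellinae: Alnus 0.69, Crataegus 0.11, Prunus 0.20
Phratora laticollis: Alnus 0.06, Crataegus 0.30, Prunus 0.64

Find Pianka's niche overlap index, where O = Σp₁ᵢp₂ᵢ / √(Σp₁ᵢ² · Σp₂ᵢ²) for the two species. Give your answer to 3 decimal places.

Σ p₁ᵢp₂ᵢ = 0.0414 + 0.0330 + 0.1280 = 0.2024
Σp_1ᵢ² = 0.69² + 0.11² + 0.20² = 0.4761 + 0.0121 + 0.0400 = 0.5282
Σp_2ᵢ² = 0.06² + 0.30² + 0.64² = 0.0036 + 0.0900 + 0.4096 = 0.5032
O = 0.2024 / √(0.5282 × 0.5032) = 0.2024 / 0.515548 = 0.39259

0.393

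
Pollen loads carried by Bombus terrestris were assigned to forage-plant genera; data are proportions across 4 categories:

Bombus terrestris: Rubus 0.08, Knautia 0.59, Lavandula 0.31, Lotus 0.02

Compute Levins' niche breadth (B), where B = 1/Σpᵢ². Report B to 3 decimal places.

2.217

Σpᵢ² = 0.08² + 0.59² + 0.31² + 0.02² = 0.0064 + 0.3481 + 0.0961 + 0.0004 = 0.4510
B = 1 / 0.4510 = 2.21729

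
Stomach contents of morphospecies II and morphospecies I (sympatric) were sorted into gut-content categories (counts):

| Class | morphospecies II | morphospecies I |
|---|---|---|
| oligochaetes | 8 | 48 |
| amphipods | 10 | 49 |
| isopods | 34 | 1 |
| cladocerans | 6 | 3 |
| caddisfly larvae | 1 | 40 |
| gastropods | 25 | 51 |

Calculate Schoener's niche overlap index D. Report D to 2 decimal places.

0.51

Proportions for morphospecies II (n=84): 8/84=0.0952, 10/84=0.1190, 34/84=0.4048, 6/84=0.0714, 1/84=0.0119, 25/84=0.2976
Proportions for morphospecies I (n=192): 48/192=0.2500, 49/192=0.2552, 1/192=0.0052, 3/192=0.0156, 40/192=0.2083, 51/192=0.2656
Σ|p₁ᵢ − p₂ᵢ| = 0.1548 + 0.1362 + 0.3996 + 0.0558 + 0.1964 + 0.0320 = 0.9748
D = 1 − ½ × 0.9748 = 1 − 0.48740 = 0.51260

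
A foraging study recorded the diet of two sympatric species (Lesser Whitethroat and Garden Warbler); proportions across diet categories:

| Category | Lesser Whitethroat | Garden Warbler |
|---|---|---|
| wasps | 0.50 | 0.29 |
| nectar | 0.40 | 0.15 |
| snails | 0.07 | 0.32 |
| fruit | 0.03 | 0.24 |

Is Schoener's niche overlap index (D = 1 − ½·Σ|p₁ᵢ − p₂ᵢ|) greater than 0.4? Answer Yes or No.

Σ|p₁ᵢ − p₂ᵢ| = 0.21 + 0.25 + 0.25 + 0.21 = 0.92
D = 1 − ½ × 0.92 = 1 − 0.460 = 0.5400
D = 0.5400 > 0.4 → Yes.

Yes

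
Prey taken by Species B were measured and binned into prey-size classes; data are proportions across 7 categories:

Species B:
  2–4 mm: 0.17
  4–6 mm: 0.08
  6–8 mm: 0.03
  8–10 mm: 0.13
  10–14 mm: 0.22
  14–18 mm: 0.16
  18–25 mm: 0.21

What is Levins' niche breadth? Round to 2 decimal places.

5.84

Σpᵢ² = 0.17² + 0.08² + 0.03² + 0.13² + 0.22² + 0.16² + 0.21² = 0.0289 + 0.0064 + 0.0009 + 0.0169 + 0.0484 + 0.0256 + 0.0441 = 0.1712
B = 1 / 0.1712 = 5.8411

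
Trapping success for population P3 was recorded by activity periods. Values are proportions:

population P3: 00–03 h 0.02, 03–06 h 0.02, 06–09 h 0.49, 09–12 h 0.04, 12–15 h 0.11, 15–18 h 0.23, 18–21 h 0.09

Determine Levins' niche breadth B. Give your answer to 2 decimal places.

Σpᵢ² = 0.02² + 0.02² + 0.49² + 0.04² + 0.11² + 0.23² + 0.09² = 0.0004 + 0.0004 + 0.2401 + 0.0016 + 0.0121 + 0.0529 + 0.0081 = 0.3156
B = 1 / 0.3156 = 3.1686

3.17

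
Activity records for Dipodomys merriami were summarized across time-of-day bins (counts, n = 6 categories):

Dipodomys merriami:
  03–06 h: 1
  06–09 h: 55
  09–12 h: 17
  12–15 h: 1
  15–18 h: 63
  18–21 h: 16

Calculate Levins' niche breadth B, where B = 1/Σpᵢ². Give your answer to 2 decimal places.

Proportions for Dipodomys merriami (n=153): 1/153=0.0065, 55/153=0.3595, 17/153=0.1111, 1/153=0.0065, 63/153=0.4118, 16/153=0.1046
Σpᵢ² = 0.0065² + 0.3595² + 0.1111² + 0.0065² + 0.4118² + 0.1046² = 0.000042 + 0.129240 + 0.012343 + 0.000042 + 0.169579 + 0.010941 = 0.322187
B = 1 / 0.322187 = 3.1038

3.10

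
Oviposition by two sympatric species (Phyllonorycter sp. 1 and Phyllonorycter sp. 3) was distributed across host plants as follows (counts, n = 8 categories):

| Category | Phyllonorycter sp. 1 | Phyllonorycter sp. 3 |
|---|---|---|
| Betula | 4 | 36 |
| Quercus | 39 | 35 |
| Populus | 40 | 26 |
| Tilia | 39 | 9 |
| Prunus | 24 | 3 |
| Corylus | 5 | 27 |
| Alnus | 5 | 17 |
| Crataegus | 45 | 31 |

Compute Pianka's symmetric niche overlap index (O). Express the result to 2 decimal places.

Proportions for Phyllonorycter sp. 1 (n=201): 4/201=0.0199, 39/201=0.1940, 40/201=0.1990, 39/201=0.1940, 24/201=0.1194, 5/201=0.0249, 5/201=0.0249, 45/201=0.2239
Proportions for Phyllonorycter sp. 3 (n=184): 36/184=0.1957, 35/184=0.1902, 26/184=0.1413, 9/184=0.0489, 3/184=0.0163, 27/184=0.1467, 17/184=0.0924, 31/184=0.1685
Σ p₁ᵢp₂ᵢ = 0.003894 + 0.036899 + 0.028119 + 0.009487 + 0.001946 + 0.003653 + 0.002301 + 0.037727 = 0.124026
Σp_1ᵢ² = 0.0199² + 0.1940² + 0.1990² + 0.1940² + 0.1194² + 0.0249² + 0.0249² + 0.2239² = 0.000396 + 0.037636 + 0.039601 + 0.037636 + 0.014256 + 0.000620 + 0.000620 + 0.050131 = 0.180896
Σp_2ᵢ² = 0.1957² + 0.1902² + 0.1413² + 0.0489² + 0.0163² + 0.1467² + 0.0924² + 0.1685² = 0.038298 + 0.036176 + 0.019966 + 0.002391 + 0.000266 + 0.021521 + 0.008538 + 0.028392 = 0.155548
O = 0.124026 / √(0.180896 × 0.155548) = 0.124026 / 0.1677439 = 0.7394

0.74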